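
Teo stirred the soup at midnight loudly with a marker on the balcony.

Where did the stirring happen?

on the balcony

'on the balcony' marks the location of the stirring event.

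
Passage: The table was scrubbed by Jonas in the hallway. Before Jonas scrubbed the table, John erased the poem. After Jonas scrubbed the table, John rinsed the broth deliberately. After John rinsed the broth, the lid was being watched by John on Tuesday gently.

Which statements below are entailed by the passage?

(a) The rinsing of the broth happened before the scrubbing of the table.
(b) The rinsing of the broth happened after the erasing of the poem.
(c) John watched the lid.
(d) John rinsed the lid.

(a) Not entailed — the narrative places the scrubbing before the rinsing, not after.
(b) Entailed — the narrative places the erasing before the rinsing.
(c) Entailed — 'watch' is an activity; 'was watching' entails that some watching happened, so 'watched' holds.
(d) Not entailed — John rinsed the broth, not the lid; the lid belongs to the watching event.

(b), (c)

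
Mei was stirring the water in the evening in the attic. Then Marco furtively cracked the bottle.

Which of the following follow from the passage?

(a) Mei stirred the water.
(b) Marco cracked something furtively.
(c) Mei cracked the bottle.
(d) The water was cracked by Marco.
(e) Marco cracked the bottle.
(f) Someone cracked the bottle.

(a) Entailed — 'stir' is an activity; 'was stirring' entails that some stirring happened, so 'stirred' holds.
(b) Entailed — the original entails any weakening of itself; this just generalizes the patient.
(c) Not entailed — the passage has Marco cracking the bottle, not Mei.
(d) Not entailed — Marco cracked the bottle, not the water; the water belongs to the stirring event.
(e) Entailed — dropping 'furtively' leaves a sub-description the original still satisfies.
(f) Entailed — every conjunct here is already in the original cracking event.

(a), (b), (e), (f)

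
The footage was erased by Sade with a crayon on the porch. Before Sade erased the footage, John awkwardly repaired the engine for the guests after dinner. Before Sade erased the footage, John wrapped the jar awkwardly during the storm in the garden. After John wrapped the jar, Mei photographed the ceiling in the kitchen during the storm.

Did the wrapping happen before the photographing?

yes

The narrative orders the wrapping before the photographing.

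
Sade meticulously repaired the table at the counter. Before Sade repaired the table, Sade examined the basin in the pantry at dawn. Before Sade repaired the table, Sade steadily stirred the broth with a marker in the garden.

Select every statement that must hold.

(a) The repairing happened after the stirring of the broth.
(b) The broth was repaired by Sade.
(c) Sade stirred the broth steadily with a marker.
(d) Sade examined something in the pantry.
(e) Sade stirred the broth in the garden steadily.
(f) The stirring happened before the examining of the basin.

(a), (c), (d), (e)

(a) Entailed — the narrative places the stirring before the repairing.
(b) Not entailed — Sade repaired the table, not the broth; the broth belongs to the stirring event.
(c) Entailed — the original entails any weakening of itself; this just drops 'in the garden'.
(d) Entailed — the original entails any weakening of itself; this just drops 'at dawn' and generalizes the patient.
(e) Entailed — this follows by dropping conjuncts from the stirring event's description.
(f) Not entailed — the narrative doesn't order the stirring relative to the examining.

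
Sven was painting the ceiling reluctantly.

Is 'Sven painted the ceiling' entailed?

no

'was painting' is progressive; for an accomplishment like 'paint the ceiling', it doesn't entail completion.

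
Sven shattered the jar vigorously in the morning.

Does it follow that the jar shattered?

'Sven shattered the jar' is the causative; it entails the inchoative 'the jar shattered'.

yes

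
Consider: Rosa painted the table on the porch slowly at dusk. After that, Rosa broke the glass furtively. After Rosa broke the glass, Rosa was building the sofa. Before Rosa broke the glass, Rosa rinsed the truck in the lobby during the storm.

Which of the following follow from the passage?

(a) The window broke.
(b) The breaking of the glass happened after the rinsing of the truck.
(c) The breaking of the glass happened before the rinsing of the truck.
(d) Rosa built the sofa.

(b)

(a) Not entailed — the glass is what broke, not the window.
(b) Entailed — the narrative places the rinsing before the breaking.
(c) Not entailed — the narrative places the rinsing before the breaking, not after.
(d) Not entailed — 'was building' is progressive on an accomplishment; it does not entail the completed 'built'.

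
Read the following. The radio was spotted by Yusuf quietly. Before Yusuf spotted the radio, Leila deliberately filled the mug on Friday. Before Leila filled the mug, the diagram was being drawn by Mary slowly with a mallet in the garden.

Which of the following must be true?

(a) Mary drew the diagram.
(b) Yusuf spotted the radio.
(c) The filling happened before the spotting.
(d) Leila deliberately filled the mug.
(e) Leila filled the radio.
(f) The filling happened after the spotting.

(b), (c), (d)

(a) Not entailed — 'was drawing' is progressive on an accomplishment; it does not entail the completed 'drew'.
(b) Entailed — this follows by dropping conjuncts from the spotting event's description.
(c) Entailed — the narrative places the filling before the spotting.
(d) Entailed — this follows by dropping conjuncts from the filling event's description.
(e) Not entailed — Leila filled the mug, not the radio; the radio belongs to the spotting event.
(f) Not entailed — the narrative places the filling before the spotting, not after.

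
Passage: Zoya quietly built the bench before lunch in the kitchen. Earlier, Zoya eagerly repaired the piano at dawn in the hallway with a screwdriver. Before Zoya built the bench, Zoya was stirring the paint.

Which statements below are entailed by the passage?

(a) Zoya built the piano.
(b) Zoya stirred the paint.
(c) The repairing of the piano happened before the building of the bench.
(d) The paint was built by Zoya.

(a) Not entailed — Zoya built the bench, not the piano; the piano belongs to the repairing event.
(b) Entailed — 'stir' is an activity; 'was stirring' entails that some stirring happened, so 'stirred' holds.
(c) Entailed — the narrative places the repairing before the building.
(d) Not entailed — Zoya built the bench, not the paint; the paint belongs to the stirring event.

(b), (c)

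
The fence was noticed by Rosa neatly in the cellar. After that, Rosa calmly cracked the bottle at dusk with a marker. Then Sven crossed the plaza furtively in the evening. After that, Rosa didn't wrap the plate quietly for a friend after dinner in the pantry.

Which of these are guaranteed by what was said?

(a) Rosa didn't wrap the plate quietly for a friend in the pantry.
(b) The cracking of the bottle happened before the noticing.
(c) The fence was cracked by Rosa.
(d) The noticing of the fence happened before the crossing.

(d)

(a) Not entailed — dropping 'after dinner' under negation is not valid — the original leaves open that Rosa wrapped the plate some other way.
(b) Not entailed — the narrative places the noticing before the cracking, not after.
(c) Not entailed — Rosa cracked the bottle, not the fence; the fence belongs to the noticing event.
(d) Entailed — the narrative places the noticing before the crossing.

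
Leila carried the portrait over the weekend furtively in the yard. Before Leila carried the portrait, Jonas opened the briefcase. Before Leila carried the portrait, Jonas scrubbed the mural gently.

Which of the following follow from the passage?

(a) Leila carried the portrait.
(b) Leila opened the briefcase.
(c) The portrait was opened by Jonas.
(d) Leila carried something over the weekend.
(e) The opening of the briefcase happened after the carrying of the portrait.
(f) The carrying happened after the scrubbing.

(a) Entailed — dropping 'over the weekend', 'in the yard', 'furtively' leaves a sub-description the original still satisfies.
(b) Not entailed — the passage has Jonas opening the briefcase, not Leila.
(c) Not entailed — Jonas opened the briefcase, not the portrait; the portrait belongs to the carrying event.
(d) Entailed — every conjunct here is already in the original carrying event.
(e) Not entailed — the narrative places the opening before the carrying, not after.
(f) Entailed — the narrative places the scrubbing before the carrying.

(a), (d), (f)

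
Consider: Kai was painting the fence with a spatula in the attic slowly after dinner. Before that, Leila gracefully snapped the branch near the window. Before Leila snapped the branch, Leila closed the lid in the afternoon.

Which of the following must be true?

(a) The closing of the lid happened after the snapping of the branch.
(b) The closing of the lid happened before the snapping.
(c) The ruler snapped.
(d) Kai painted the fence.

(b)

(a) Not entailed — the narrative places the closing before the snapping, not after.
(b) Entailed — the narrative places the closing before the snapping.
(c) Not entailed — the branch is what snapped, not the ruler.
(d) Not entailed — 'was painting' is progressive on an accomplishment; it does not entail the completed 'painted'.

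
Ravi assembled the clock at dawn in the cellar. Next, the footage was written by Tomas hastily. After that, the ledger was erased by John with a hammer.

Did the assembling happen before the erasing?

The narrative orders the assembling before the erasing.

yes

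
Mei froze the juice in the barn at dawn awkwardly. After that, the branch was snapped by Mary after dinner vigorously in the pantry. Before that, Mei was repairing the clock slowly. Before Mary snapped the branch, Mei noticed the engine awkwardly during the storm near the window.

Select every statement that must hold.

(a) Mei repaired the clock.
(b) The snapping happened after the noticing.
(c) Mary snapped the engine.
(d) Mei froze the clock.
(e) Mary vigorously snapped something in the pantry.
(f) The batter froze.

(b), (e)

(a) Not entailed — 'was repairing' is progressive on an accomplishment; it does not entail the completed 'repaired'.
(b) Entailed — the narrative places the noticing before the snapping.
(c) Not entailed — Mary snapped the branch, not the engine; the engine belongs to the noticing event.
(d) Not entailed — Mei froze the juice, not the clock; the clock belongs to the repairing event.
(e) Entailed — the original entails any weakening of itself; this just drops 'after dinner' and generalizes the patient.
(f) Not entailed — the juice is what froze, not the batter.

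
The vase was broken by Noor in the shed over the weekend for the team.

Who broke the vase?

'Noor' marks the agent of the breaking event.

Noor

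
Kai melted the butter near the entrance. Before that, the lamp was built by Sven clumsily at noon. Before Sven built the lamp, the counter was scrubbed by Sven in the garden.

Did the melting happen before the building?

no

The narrative orders the building before the melting.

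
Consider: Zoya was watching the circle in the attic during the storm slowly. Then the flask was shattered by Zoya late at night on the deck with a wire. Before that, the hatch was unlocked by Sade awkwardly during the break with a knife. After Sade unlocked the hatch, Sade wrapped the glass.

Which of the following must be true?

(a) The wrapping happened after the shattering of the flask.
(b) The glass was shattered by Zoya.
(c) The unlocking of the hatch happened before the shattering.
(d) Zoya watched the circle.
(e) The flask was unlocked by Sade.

(c), (d)

(a) Not entailed — the narrative doesn't order the shattering relative to the wrapping.
(b) Not entailed — Zoya shattered the flask, not the glass; the glass belongs to the wrapping event.
(c) Entailed — the narrative places the unlocking before the shattering.
(d) Entailed — 'watch' is an activity; 'was watching' entails that some watching happened, so 'watched' holds.
(e) Not entailed — Sade unlocked the hatch, not the flask; the flask belongs to the shattering event.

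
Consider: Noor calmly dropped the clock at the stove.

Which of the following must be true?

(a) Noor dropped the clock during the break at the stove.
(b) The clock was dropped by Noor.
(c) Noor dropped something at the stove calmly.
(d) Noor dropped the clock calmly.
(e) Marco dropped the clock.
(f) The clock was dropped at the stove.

(b), (c), (d), (f)

(a) Not entailed — 'during the break' adds information not in the original event.
(b) Entailed — every conjunct here is already in the original dropping event.
(c) Entailed — this follows by dropping conjuncts from the dropping event's description.
(d) Entailed — this follows by dropping conjuncts from the dropping event's description.
(e) Not entailed — the passage has Noor dropping the clock, not Marco.
(f) Entailed — dropping 'calmly' and generalizing the agent leaves a sub-description the original still satisfies.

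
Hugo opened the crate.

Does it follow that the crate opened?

'Hugo opened the crate' is the causative; it entails the inchoative 'the crate opened'.

yes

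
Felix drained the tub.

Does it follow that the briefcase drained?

Nothing is said about any briefcase; only the tub is affected.

no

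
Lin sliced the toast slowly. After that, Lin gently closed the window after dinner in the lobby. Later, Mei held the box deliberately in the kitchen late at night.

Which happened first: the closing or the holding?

the closing

The connectives place the closing before the holding.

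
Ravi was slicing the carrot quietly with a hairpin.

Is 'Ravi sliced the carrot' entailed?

no

'was slicing' is progressive; for an accomplishment like 'slice the carrot', it doesn't entail completion.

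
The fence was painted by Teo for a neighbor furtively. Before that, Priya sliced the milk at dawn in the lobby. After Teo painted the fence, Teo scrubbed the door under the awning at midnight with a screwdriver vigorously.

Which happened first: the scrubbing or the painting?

the painting

The connectives place the painting before the scrubbing.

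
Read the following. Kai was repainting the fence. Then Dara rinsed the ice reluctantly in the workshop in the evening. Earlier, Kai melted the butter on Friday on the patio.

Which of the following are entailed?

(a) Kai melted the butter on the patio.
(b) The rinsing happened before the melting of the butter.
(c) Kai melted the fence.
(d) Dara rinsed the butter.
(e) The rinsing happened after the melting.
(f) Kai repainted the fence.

(a) Entailed — the original entails any weakening of itself; this just drops 'on Friday'.
(b) Not entailed — the narrative places the melting before the rinsing, not after.
(c) Not entailed — Kai melted the butter, not the fence; the fence belongs to the repainting event.
(d) Not entailed — Dara rinsed the ice, not the butter; the butter belongs to the melting event.
(e) Entailed — the narrative places the melting before the rinsing.
(f) Not entailed — 'was repainting' is progressive on an accomplishment; it does not entail the completed 'repainted'.

(a), (e)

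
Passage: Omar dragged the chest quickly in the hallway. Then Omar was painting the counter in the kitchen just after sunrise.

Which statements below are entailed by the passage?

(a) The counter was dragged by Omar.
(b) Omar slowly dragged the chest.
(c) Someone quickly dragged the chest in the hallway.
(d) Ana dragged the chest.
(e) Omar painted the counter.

(a) Not entailed — Omar dragged the chest, not the counter; the counter belongs to the painting event.
(b) Not entailed — 'slowly' adds a manner not in (and inconsistent with) the original.
(c) Entailed — generalizing the agent leaves a sub-description the original still satisfies.
(d) Not entailed — the passage has Omar dragging the chest, not Ana.
(e) Not entailed — 'was painting' is progressive on an accomplishment; it does not entail the completed 'painted'.

(c)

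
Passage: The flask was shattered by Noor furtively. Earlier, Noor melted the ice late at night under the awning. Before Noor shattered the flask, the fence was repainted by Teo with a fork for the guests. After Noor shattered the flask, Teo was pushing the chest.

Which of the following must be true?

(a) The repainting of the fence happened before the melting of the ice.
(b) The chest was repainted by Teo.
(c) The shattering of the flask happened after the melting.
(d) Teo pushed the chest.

(c), (d)

(a) Not entailed — the narrative doesn't order the repainting relative to the melting.
(b) Not entailed — Teo repainted the fence, not the chest; the chest belongs to the pushing event.
(c) Entailed — the narrative places the melting before the shattering.
(d) Entailed — 'push' is an activity; 'was pushing' entails that some pushing happened, so 'pushed' holds.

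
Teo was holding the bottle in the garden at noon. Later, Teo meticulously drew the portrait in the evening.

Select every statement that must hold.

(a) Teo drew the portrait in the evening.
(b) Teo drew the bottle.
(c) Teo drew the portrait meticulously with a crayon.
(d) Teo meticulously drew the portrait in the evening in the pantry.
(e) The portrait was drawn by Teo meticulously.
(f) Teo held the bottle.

(a) Entailed — the original entails any weakening of itself; this just drops 'meticulously'.
(b) Not entailed — Teo drew the portrait, not the bottle; the bottle belongs to the holding event.
(c) Not entailed — 'with a crayon' adds information not in the original event.
(d) Not entailed — 'in the pantry' adds information not in the original event.
(e) Entailed — this follows by dropping conjuncts from the drawing event's description.
(f) Entailed — 'hold' is an activity; 'was holding' entails that some holding happened, so 'held' holds.

(a), (e), (f)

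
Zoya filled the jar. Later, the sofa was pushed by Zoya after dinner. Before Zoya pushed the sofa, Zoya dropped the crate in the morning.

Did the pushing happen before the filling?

The narrative orders the filling before the pushing.

no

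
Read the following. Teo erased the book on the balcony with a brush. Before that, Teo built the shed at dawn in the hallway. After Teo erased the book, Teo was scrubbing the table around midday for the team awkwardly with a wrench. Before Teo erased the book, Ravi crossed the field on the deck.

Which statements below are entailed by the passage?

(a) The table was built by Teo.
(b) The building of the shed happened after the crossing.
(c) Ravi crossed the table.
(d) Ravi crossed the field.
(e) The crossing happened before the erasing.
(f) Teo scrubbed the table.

(d), (e), (f)

(a) Not entailed — Teo built the shed, not the table; the table belongs to the scrubbing event.
(b) Not entailed — the narrative doesn't order the crossing relative to the building.
(c) Not entailed — Ravi crossed the field, not the table; the table belongs to the scrubbing event.
(d) Entailed — every conjunct here is already in the original crossing event.
(e) Entailed — the narrative places the crossing before the erasing.
(f) Entailed — 'scrub' is an activity; 'was scrubbing' entails that some scrubbing happened, so 'scrubbed' holds.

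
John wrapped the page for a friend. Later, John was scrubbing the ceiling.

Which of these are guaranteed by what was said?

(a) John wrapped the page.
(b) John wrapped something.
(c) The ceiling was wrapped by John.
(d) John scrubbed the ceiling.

(a), (b), (d)

(a) Entailed — the original entails any weakening of itself; this just drops 'for a friend'.
(b) Entailed — the original entails any weakening of itself; this just drops 'for a friend' and generalizes the patient.
(c) Not entailed — John wrapped the page, not the ceiling; the ceiling belongs to the scrubbing event.
(d) Entailed — 'scrub' is an activity; 'was scrubbing' entails that some scrubbing happened, so 'scrubbed' holds.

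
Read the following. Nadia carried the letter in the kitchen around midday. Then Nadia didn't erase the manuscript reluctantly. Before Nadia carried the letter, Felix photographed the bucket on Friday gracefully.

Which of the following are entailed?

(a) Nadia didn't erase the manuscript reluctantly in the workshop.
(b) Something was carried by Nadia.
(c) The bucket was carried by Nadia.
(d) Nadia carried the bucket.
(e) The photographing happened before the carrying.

(a), (b), (e)

(a) Entailed — under negation, adding a further restriction is entailed: if no such erasing event occurred, none occurred in the workshop either.
(b) Entailed — dropping 'in the kitchen', 'around midday' and generalizing the patient leaves a sub-description the original still satisfies.
(c) Not entailed — Nadia carried the letter, not the bucket; the bucket belongs to the photographing event.
(d) Not entailed — Nadia carried the letter, not the bucket; the bucket belongs to the photographing event.
(e) Entailed — the narrative places the photographing before the carrying.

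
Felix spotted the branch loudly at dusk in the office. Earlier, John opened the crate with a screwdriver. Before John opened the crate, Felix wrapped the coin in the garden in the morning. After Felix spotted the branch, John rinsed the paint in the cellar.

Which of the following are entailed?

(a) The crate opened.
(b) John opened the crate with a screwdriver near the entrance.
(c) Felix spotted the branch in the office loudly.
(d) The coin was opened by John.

(a), (c)

(a) Entailed — 'John opened the crate' is causative; it entails the inchoative 'the crate opened'.
(b) Not entailed — 'near the entrance' adds information not in the original event.
(c) Entailed — dropping 'at dusk' leaves a sub-description the original still satisfies.
(d) Not entailed — John opened the crate, not the coin; the coin belongs to the wrapping event.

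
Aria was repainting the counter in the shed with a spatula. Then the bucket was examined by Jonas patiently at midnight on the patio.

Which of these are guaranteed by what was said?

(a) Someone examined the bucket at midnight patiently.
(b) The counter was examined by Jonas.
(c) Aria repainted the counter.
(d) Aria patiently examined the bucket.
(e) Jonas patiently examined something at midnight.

(a) Entailed — this follows by dropping conjuncts from the examining event's description.
(b) Not entailed — Jonas examined the bucket, not the counter; the counter belongs to the repainting event.
(c) Not entailed — 'was repainting' is progressive on an accomplishment; it does not entail the completed 'repainted'.
(d) Not entailed — the passage has Jonas examining the bucket, not Aria.
(e) Entailed — the original entails any weakening of itself; this just drops 'on the patio' and generalizes the patient.

(a), (e)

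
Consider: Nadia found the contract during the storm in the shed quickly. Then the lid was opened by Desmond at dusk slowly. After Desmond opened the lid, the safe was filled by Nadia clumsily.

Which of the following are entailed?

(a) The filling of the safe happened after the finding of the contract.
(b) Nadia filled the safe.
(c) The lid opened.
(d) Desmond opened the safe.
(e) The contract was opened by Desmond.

(a) Entailed — the narrative places the finding before the filling.
(b) Entailed — every conjunct here is already in the original filling event.
(c) Entailed — 'Desmond opened the lid' is causative; it entails the inchoative 'the lid opened'.
(d) Not entailed — Desmond opened the lid, not the safe; the safe belongs to the filling event.
(e) Not entailed — Desmond opened the lid, not the contract; the contract belongs to the finding event.

(a), (b), (c)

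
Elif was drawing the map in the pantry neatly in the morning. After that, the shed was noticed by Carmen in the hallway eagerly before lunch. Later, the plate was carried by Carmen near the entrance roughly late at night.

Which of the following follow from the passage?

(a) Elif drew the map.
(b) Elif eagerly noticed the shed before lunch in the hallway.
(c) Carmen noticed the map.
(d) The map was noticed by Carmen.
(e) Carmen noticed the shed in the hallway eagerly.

(e)

(a) Not entailed — 'was drawing' is progressive on an accomplishment; it does not entail the completed 'drew'.
(b) Not entailed — the passage has Carmen noticing the shed, not Elif.
(c) Not entailed — Carmen noticed the shed, not the map; the map belongs to the drawing event.
(d) Not entailed — Carmen noticed the shed, not the map; the map belongs to the drawing event.
(e) Entailed — every conjunct here is already in the original noticing event.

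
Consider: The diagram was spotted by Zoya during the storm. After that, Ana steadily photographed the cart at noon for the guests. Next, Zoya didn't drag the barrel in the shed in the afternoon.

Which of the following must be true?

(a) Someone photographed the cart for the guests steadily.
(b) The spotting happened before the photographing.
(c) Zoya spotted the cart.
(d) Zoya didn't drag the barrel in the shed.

(a) Entailed — this follows by dropping conjuncts from the photographing event's description.
(b) Entailed — the narrative places the spotting before the photographing.
(c) Not entailed — Zoya spotted the diagram, not the cart; the cart belongs to the photographing event.
(d) Not entailed — dropping 'in the afternoon' under negation is not valid — the original leaves open that Zoya dragged the barrel some other way.

(a), (b)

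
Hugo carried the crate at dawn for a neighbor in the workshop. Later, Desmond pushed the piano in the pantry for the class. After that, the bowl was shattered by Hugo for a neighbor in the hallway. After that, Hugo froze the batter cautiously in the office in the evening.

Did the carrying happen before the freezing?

yes

The narrative orders the carrying before the freezing.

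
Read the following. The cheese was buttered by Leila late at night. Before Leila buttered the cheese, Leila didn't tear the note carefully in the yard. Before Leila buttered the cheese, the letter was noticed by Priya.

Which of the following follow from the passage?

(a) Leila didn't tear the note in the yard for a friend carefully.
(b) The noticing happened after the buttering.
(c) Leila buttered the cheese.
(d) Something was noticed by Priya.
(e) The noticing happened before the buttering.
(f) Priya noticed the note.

(a), (c), (d), (e)

(a) Entailed — under negation, adding a further restriction is entailed: if no such tearing event occurred, none occurred for a friend either.
(b) Not entailed — the narrative places the noticing before the buttering, not after.
(c) Entailed — every conjunct here is already in the original buttering event.
(d) Entailed — this follows by dropping conjuncts from the noticing event's description.
(e) Entailed — the narrative places the noticing before the buttering.
(f) Not entailed — Priya noticed the letter, not the note; the note belongs to the tearing event.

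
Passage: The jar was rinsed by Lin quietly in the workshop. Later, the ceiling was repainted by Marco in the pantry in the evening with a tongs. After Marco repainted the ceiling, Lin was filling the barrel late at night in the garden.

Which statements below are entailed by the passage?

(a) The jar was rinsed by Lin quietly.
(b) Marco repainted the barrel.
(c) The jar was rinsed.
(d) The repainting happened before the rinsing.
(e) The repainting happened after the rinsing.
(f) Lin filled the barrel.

(a) Entailed — every conjunct here is already in the original rinsing event.
(b) Not entailed — Marco repainted the ceiling, not the barrel; the barrel belongs to the filling event.
(c) Entailed — every conjunct here is already in the original rinsing event.
(d) Not entailed — the narrative places the rinsing before the repainting, not after.
(e) Entailed — the narrative places the rinsing before the repainting.
(f) Not entailed — 'was filling' is progressive on an accomplishment; it does not entail the completed 'filled'.

(a), (c), (e)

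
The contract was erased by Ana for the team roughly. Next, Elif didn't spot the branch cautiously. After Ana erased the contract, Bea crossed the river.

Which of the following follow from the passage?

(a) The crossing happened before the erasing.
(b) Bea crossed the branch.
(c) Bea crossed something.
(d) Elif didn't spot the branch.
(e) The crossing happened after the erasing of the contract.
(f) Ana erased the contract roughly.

(c), (e), (f)

(a) Not entailed — the narrative places the erasing before the crossing, not after.
(b) Not entailed — Bea crossed the river, not the branch; the branch belongs to the spotting event.
(c) Entailed — the original entails any weakening of itself; this just generalizes the patient.
(d) Not entailed — dropping 'cautiously' under negation is not valid — the original leaves open that Elif spotted the branch some other way.
(e) Entailed — the narrative places the erasing before the crossing.
(f) Entailed — the original entails any weakening of itself; this just drops 'for the team'.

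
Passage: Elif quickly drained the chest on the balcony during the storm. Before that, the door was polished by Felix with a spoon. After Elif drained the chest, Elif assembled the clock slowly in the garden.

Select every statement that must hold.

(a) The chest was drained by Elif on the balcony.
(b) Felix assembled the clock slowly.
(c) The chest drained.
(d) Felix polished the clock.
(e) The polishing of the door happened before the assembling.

(a), (c), (e)

(a) Entailed — dropping 'quickly', 'during the storm' leaves a sub-description the original still satisfies.
(b) Not entailed — the passage has Elif assembling the clock, not Felix.
(c) Entailed — 'Elif drained the chest' is causative; it entails the inchoative 'the chest drained'.
(d) Not entailed — Felix polished the door, not the clock; the clock belongs to the assembling event.
(e) Entailed — the narrative places the polishing before the assembling.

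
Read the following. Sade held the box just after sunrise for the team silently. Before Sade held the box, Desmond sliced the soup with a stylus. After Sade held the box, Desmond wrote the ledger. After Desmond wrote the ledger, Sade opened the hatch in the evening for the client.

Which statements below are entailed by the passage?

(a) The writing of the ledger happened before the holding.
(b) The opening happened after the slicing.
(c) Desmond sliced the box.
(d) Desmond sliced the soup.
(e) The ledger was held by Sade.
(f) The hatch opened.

(a) Not entailed — the narrative places the holding before the writing, not after.
(b) Entailed — the narrative places the slicing before the opening.
(c) Not entailed — Desmond sliced the soup, not the box; the box belongs to the holding event.
(d) Entailed — dropping 'with a stylus' leaves a sub-description the original still satisfies.
(e) Not entailed — Sade held the box, not the ledger; the ledger belongs to the writing event.
(f) Entailed — 'Sade opened the hatch' is causative; it entails the inchoative 'the hatch opened'.

(b), (d), (f)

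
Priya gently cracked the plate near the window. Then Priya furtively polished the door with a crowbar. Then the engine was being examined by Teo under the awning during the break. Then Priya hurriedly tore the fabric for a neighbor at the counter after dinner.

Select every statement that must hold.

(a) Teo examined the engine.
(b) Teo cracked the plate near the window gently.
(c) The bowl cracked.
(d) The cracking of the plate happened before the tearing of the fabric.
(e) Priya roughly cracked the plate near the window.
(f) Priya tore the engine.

(a), (d)

(a) Entailed — 'examine' is an activity; 'was examining' entails that some examining happened, so 'examined' holds.
(b) Not entailed — the passage has Priya cracking the plate, not Teo.
(c) Not entailed — the plate is what cracked, not the bowl.
(d) Entailed — the narrative places the cracking before the tearing.
(e) Not entailed — 'roughly' adds a manner not in (and inconsistent with) the original.
(f) Not entailed — Priya tore the fabric, not the engine; the engine belongs to the examining event.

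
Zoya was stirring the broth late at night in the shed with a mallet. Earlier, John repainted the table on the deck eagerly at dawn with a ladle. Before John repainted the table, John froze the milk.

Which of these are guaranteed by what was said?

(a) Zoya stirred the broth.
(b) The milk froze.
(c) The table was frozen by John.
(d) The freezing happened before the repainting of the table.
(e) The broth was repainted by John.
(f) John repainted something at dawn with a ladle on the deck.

(a), (b), (d), (f)

(a) Entailed — 'stir' is an activity; 'was stirring' entails that some stirring happened, so 'stirred' holds.
(b) Entailed — 'John froze the milk' is causative; it entails the inchoative 'the milk froze'.
(c) Not entailed — John froze the milk, not the table; the table belongs to the repainting event.
(d) Entailed — the narrative places the freezing before the repainting.
(e) Not entailed — John repainted the table, not the broth; the broth belongs to the stirring event.
(f) Entailed — dropping 'eagerly' and generalizing the patient leaves a sub-description the original still satisfies.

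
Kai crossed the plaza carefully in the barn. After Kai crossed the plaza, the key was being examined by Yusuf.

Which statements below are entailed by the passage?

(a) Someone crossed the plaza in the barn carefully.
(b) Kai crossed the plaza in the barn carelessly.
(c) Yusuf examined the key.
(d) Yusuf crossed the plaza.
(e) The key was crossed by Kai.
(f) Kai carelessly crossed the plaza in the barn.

(a) Entailed — the original entails any weakening of itself; this just generalizes the agent.
(b) Not entailed — 'carelessly' adds a manner not in (and inconsistent with) the original.
(c) Entailed — 'examine' is an activity; 'was examining' entails that some examining happened, so 'examined' holds.
(d) Not entailed — the passage has Kai crossing the plaza, not Yusuf.
(e) Not entailed — Kai crossed the plaza, not the key; the key belongs to the examining event.
(f) Not entailed — 'carelessly' adds a manner not in (and inconsistent with) the original.

(a), (c)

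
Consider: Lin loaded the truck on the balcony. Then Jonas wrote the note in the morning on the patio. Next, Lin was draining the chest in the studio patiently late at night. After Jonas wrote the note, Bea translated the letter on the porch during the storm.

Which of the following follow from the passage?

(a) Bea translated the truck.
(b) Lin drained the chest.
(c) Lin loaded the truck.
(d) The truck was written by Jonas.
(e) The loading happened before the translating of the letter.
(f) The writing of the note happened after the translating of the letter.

(c), (e)

(a) Not entailed — Bea translated the letter, not the truck; the truck belongs to the loading event.
(b) Not entailed — 'was draining' is progressive on an accomplishment; it does not entail the completed 'drained'.
(c) Entailed — the original entails any weakening of itself; this just drops 'on the balcony'.
(d) Not entailed — Jonas wrote the note, not the truck; the truck belongs to the loading event.
(e) Entailed — the narrative places the loading before the translating.
(f) Not entailed — the narrative places the writing before the translating, not after.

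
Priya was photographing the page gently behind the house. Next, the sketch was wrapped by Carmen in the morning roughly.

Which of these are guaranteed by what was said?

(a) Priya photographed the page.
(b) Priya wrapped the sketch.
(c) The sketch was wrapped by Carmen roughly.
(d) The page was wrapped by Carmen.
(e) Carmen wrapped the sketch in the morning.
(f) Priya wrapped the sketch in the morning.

(c), (e)

(a) Not entailed — 'was photographing' is progressive on an accomplishment; it does not entail the completed 'photographed'.
(b) Not entailed — the passage has Carmen wrapping the sketch, not Priya.
(c) Entailed — every conjunct here is already in the original wrapping event.
(d) Not entailed — Carmen wrapped the sketch, not the page; the page belongs to the photographing event.
(e) Entailed — this follows by dropping conjuncts from the wrapping event's description.
(f) Not entailed — the passage has Carmen wrapping the sketch, not Priya.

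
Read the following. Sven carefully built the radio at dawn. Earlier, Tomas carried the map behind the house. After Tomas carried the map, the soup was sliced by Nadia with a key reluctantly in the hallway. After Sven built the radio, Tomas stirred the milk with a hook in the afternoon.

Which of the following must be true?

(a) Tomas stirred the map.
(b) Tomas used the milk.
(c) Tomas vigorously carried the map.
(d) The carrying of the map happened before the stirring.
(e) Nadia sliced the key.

(a) Not entailed — Tomas stirred the milk, not the map; the map belongs to the carrying event.
(b) Not entailed — the milk is the patient, not an instrument — Tomas used a hook.
(c) Not entailed — 'vigorously' adds information not in the original event.
(d) Entailed — the narrative places the carrying before the stirring.
(e) Not entailed — the key is the instrument, not what was sliced.

(d)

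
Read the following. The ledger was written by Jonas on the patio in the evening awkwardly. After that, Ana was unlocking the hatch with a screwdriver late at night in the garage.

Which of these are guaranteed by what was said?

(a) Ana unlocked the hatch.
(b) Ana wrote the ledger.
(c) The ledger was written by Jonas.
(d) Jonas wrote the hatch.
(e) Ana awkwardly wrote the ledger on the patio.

(a) Not entailed — 'was unlocking' is progressive on an accomplishment; it does not entail the completed 'unlocked'.
(b) Not entailed — the passage has Jonas writing the ledger, not Ana.
(c) Entailed — every conjunct here is already in the original writing event.
(d) Not entailed — Jonas wrote the ledger, not the hatch; the hatch belongs to the unlocking event.
(e) Not entailed — the passage has Jonas writing the ledger, not Ana.

(c)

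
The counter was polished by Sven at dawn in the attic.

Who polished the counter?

'Sven' marks the agent of the polishing event.

Sven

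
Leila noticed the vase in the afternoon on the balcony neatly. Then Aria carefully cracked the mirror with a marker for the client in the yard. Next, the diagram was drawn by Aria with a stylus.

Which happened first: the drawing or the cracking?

the cracking

The connectives place the cracking before the drawing.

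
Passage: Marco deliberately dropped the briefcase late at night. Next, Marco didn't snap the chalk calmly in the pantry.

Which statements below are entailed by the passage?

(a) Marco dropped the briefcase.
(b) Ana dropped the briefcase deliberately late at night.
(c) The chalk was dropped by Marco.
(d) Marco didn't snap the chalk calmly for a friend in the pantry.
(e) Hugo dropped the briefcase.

(a), (d)

(a) Entailed — the original entails any weakening of itself; this just drops 'late at night', 'deliberately'.
(b) Not entailed — the passage has Marco dropping the briefcase, not Ana.
(c) Not entailed — Marco dropped the briefcase, not the chalk; the chalk belongs to the snapping event.
(d) Entailed — under negation, adding a further restriction is entailed: if no such snapping event occurred, none occurred for a friend either.
(e) Not entailed — the passage has Marco dropping the briefcase, not Hugo.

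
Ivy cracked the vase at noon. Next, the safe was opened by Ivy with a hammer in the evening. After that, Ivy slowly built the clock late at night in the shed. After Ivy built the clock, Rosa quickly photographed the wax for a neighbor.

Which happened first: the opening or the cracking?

The connectives place the cracking before the opening.

the cracking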